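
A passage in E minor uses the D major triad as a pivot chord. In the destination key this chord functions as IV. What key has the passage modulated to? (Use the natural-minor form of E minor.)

A major

The numeral IV denotes a major triad on scale degree 4. With D on degree 4, the tonic of the new key is A.
Degree 4 carries a major triad in major keys, so the destination is A major.
Check: the diatonic triads of A major are A (I), Bm (ii), C♯m (iii), D (IV), E (V), F♯m (vi), G♯dim (vii°) — D major is indeed IV.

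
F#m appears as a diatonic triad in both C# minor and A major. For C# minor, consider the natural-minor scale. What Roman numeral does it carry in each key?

The scale of C# minor (natural minor) is C# D# E F# G# A B; F# is degree 4, and the triad built there (F#-A-C#) is minor, so it is iv.
The scale of A major is A B C# D E F# G#; F# is degree 6, and the triad built there (F#-A-C#) is minor, so it is vi.

iv in C# minor; vi in A major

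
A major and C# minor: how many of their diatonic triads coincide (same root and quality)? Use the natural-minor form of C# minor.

4

Diatonic triads of A major: A (I), Bm (ii), C#m (iii), D (IV), E (V), F#m (vi), G#dim (vii°).
Diatonic triads of C# minor (natural minor): C#m (i), D#dim (ii°), E (III), F#m (iv), G#m (v), A (VI), B (VII).
Matching root and quality in both lists: A, C#m, E, F#m.
That gives 4 common triads.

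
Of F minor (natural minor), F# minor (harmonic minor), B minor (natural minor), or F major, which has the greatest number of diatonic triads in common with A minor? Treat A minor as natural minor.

Triads of A minor (natural minor): Am (i), Bdim (ii°), C (III), Dm (iv), Em (v), F (VI), G (VII).
F minor (natural minor) shares 0: none.
F# minor (harmonic minor) shares 0: none.
B minor (natural minor) shares 2: Em, G.
F major shares 4: Am, C, Dm, F.
The most common triads (4) are shared with F major.

F major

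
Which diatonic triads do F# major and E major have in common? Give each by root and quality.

Triads in F# major: F# (I), G#m (ii), A#m (iii), B (IV), C# (V), D#m (vi), E#dim (vii°).
Triads in E major: E (I), F#m (ii), G#m (iii), A (IV), B (V), C#m (vi), D#dim (vii°).
Shared triads with their functions: G#m (ii in F# major, iii in E major); B (IV in F# major, V in E major).

G#m, B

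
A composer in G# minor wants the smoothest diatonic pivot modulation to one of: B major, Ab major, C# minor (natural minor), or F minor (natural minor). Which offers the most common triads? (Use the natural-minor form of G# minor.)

Triads of G# minor (natural minor): G#m (i), A#dim (ii°), B (III), C#m (iv), D#m (v), E (VI), F# (VII).
B major shares 7: G#m, A#dim, B, C#m, D#m, E, F#.
Ab major shares 0: none.
C# minor (natural minor) shares 4: G#m, B, C#m, E.
F minor (natural minor) shares 0: none.
The most common triads (7) are shared with B major.

B major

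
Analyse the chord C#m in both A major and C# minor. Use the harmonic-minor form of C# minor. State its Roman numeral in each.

The scale of A major is A B C# D E F# G#; C# is degree 3, and the triad built there (C#-E-G#) is minor, so it is iii.
The scale of C# minor (harmonic minor) is C# D# E F# G# A B#; C# is degree 1, and the triad built there (C#-E-G#) is minor, so it is i.

iii in A major; i in C# minor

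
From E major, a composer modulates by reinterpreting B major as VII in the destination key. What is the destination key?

C# minor

The numeral VII denotes a major triad on scale degree 7. With B on degree 7, the tonic of the new key is C#.
Degree 7 carries a major triad in natural-minor keys, so the destination is C# minor.
Check: the diatonic triads of C# minor (natural minor) are C#m (i), D#dim (ii°), E (III), F#m (iv), G#m (v), A (VI), B (VII) — B major is indeed VII.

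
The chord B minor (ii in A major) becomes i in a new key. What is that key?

B minor

The numeral i denotes a minor triad on scale degree 1. With B on degree 1, the tonic of the new key is B.
Degree 1 carries a minor triad in minor keys, so the destination is B minor.
Check: the diatonic triads of B minor (natural minor) are Bm (i), C♯dim (ii°), D (III), Em (iv), F♯m (v), G (VI), A (VII) — B minor is indeed i.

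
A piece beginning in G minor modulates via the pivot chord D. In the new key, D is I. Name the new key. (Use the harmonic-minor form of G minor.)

D major

The numeral I denotes a major triad on scale degree 1. With D on degree 1, the tonic of the new key is D.
Degree 1 carries a major triad in major keys, so the destination is D major.
Check: the diatonic triads of D major are D (I), Em (ii), F#m (iii), G (IV), A (V), Bm (vi), C#dim (vii°) — D is indeed I.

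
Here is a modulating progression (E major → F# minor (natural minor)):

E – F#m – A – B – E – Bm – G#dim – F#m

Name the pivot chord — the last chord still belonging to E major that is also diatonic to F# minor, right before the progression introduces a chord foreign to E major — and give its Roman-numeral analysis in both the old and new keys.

Chords diatonic to E major: E, F#m, G#m, A, B, C#m, D#dim.
Reading the progression, the first chord not in that set is Bm, so the modulation leaves E major there.
The chord immediately before Bm is E, which is diatonic to both keys: I in E major and VII in F# minor.

E — I in E major, VII in F# minor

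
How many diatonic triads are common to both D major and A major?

4

Diatonic triads of D major: D major (I), E minor (ii), F# minor (iii), G major (IV), A major (V), B minor (vi), C# diminished (vii°).
Diatonic triads of A major: A major (I), B minor (ii), C# minor (iii), D major (IV), E major (V), F# minor (vi), G# diminished (vii°).
Matching root and quality in both lists: D major, F# minor, A major, B minor.
That gives 4 common triads.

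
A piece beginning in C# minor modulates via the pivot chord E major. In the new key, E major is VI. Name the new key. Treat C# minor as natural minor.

G# minor

The numeral VI denotes a major triad on scale degree 6. With E on degree 6, the tonic of the new key is G#.
Degree 6 carries a major triad in minor keys, so the destination is G# minor.
Check: the diatonic triads of G# minor (natural minor) are G#m (i), A#dim (ii°), B (III), C#m (iv), D#m (v), E (VI), F# (VII) — E major is indeed VI.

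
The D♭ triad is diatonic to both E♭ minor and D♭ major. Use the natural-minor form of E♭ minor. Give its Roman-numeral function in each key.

The scale of E♭ minor (natural minor) is E♭ F G♭ A♭ B♭ C♭ D♭; D♭ is degree 7, and the triad built there (D♭-F-A♭) is major, so it is VII.
The scale of D♭ major is D♭ E♭ F G♭ A♭ B♭ C; D♭ is degree 1, and the triad built there (D♭-F-A♭) is major, so it is I.

VII in E♭ minor; I in D♭ major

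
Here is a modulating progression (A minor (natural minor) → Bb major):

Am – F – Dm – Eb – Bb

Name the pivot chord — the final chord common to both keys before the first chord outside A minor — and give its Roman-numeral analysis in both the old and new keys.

Chords diatonic to A minor: Am, Bdim, C, Dm, Em, F, G.
Reading the progression, the first chord not in that set is Eb, so the modulation leaves A minor there.
The chord immediately before Eb is Dm, which is diatonic to both keys: iv in A minor and iii in Bb major.

Dm — iv in A minor, iii in Bb major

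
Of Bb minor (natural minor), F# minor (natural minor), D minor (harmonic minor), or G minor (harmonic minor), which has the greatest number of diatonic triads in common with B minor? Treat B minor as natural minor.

F# minor

Triads of B minor (natural minor): B minor (i), C# diminished (ii°), D major (III), E minor (iv), F# minor (v), G major (VI), A major (VII).
Bb minor (natural minor) shares 0: none.
F# minor (natural minor) shares 4: Bm, D, F#m, A.
D minor (harmonic minor) shares 2: C#dim, A.
G minor (harmonic minor) shares 1: D.
The most common triads (4) are shared with F# minor.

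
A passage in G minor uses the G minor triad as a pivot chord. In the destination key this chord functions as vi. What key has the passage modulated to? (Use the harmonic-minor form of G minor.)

Bb major

The numeral vi denotes a minor triad on scale degree 6. With G on degree 6, the tonic of the new key is Bb.
Degree 6 carries a minor triad in major keys, so the destination is Bb major.
Check: the diatonic triads of Bb major are Bb (I), Cm (ii), Dm (iii), Eb (IV), F (V), Gm (vi), Adim (vii°) — G minor is indeed vi.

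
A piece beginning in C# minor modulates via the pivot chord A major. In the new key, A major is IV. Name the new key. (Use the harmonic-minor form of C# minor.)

The numeral IV denotes a major triad on scale degree 4. With A on degree 4, the tonic of the new key is E.
Degree 4 carries a major triad in major keys, so the destination is E major.
Check: the diatonic triads of E major are E (I), F#m (ii), G#m (iii), A (IV), B (V), C#m (vi), D#dim (vii°) — A major is indeed IV.

E major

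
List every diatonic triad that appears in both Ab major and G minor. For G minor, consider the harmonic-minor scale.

Cm, Eb

Triads in Ab major: Ab (I), Bbm (ii), Cm (iii), Db (IV), Eb (V), Fm (vi), Gdim (vii°).
Triads in G minor (harmonic minor): Gm (i), Adim (ii°), Bbaug (III+), Cm (iv), D (V), Eb (VI), F#dim (vii°).
Shared triads with their functions: Cm (iii in Ab major, iv in G minor); Eb (V in Ab major, VI in G minor).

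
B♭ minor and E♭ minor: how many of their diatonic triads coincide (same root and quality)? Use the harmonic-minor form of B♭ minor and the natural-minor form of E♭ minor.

3

Diatonic triads of B♭ minor (harmonic minor): B♭ minor (i), C diminished (ii°), D♭ augmented (III+), E♭ minor (iv), F major (V), G♭ major (VI), A diminished (vii°).
Diatonic triads of E♭ minor (natural minor): E♭ minor (i), F diminished (ii°), G♭ major (III), A♭ minor (iv), B♭ minor (v), C♭ major (VI), D♭ major (VII).
Matching root and quality in both lists: B♭ minor, E♭ minor, G♭ major.
That gives 3 common triads.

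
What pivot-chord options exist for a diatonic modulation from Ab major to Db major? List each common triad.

Ab, Bbm, Db, Fm

Triads in Ab major: Ab major (I), Bb minor (ii), C minor (iii), Db major (IV), Eb major (V), F minor (vi), G diminished (vii°).
Triads in Db major: Db major (I), Eb minor (ii), F minor (iii), Gb major (IV), Ab major (V), Bb minor (vi), C diminished (vii°).
Shared triads with their functions: Ab major (I in Ab major, V in Db major); Bb minor (ii in Ab major, vi in Db major); Db major (IV in Ab major, I in Db major); F minor (vi in Ab major, iii in Db major).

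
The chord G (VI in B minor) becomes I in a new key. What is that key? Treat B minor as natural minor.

G major

The numeral I denotes a major triad on scale degree 1. With G on degree 1, the tonic of the new key is G.
Degree 1 carries a major triad in major keys, so the destination is G major.
Check: the diatonic triads of G major are G (I), Am (ii), Bm (iii), C (IV), D (V), Em (vi), F#dim (vii°) — G is indeed I.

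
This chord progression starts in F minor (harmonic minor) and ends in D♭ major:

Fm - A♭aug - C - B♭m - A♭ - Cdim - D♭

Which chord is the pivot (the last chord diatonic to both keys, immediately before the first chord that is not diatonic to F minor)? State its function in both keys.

B♭m — iv in F minor, vi in D♭ major

Chords diatonic to F minor: Fm, Gdim, A♭aug, B♭m, C, D♭, Edim.
Reading the progression, the first chord not in that set is A♭, so the modulation leaves F minor there.
The chord immediately before A♭ is B♭m, which is diatonic to both keys: iv in F minor and vi in D♭ major.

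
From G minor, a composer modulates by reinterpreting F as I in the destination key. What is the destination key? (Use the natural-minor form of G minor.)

The numeral I denotes a major triad on scale degree 1. With F on degree 1, the tonic of the new key is F.
Degree 1 carries a major triad in major keys, so the destination is F major.
Check: the diatonic triads of F major are F (I), Gm (ii), Am (iii), B♭ (IV), C (V), Dm (vi), Edim (vii°) — F is indeed I.

F major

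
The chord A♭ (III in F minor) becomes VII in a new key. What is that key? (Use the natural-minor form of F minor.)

B♭ minor

The numeral VII denotes a major triad on scale degree 7. With A♭ on degree 7, the tonic of the new key is B♭.
Degree 7 carries a major triad in natural-minor keys, so the destination is B♭ minor.
Check: the diatonic triads of B♭ minor (natural minor) are B♭m (i), Cdim (ii°), D♭ (III), E♭m (iv), Fm (v), G♭ (VI), A♭ (VII) — A♭ is indeed VII.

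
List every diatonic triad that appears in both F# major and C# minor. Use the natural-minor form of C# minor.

Triads in F# major: F# major (I), G# minor (ii), A# minor (iii), B major (IV), C# major (V), D# minor (vi), E# diminished (vii°).
Triads in C# minor (natural minor): C# minor (i), D# diminished (ii°), E major (III), F# minor (iv), G# minor (v), A major (VI), B major (VII).
Shared triads with their functions: G# minor (ii in F# major, v in C# minor); B major (IV in F# major, VII in C# minor).

G#m, B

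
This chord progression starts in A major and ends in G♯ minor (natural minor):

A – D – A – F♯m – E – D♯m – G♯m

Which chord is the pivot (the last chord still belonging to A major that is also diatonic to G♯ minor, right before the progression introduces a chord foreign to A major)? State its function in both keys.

E — V in A major, VI in G♯ minor

Chords diatonic to A major: A, Bm, C♯m, D, E, F♯m, G♯dim.
Reading the progression, the first chord not in that set is D♯m, so the modulation leaves A major there.
The chord immediately before D♯m is E, which is diatonic to both keys: V in A major and VI in G♯ minor.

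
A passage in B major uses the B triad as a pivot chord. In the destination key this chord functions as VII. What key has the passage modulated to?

C# minor

The numeral VII denotes a major triad on scale degree 7. With B on degree 7, the tonic of the new key is C#.
Degree 7 carries a major triad in natural-minor keys, so the destination is C# minor.
Check: the diatonic triads of C# minor (natural minor) are C#m (i), D#dim (ii°), E (III), F#m (iv), G#m (v), A (VI), B (VII) — B is indeed VII.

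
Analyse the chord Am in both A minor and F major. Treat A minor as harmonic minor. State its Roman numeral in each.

The scale of A minor (harmonic minor) is A B C D E F G#; A is degree 1, and the triad built there (A-C-E) is minor, so it is i.
The scale of F major is F G A Bb C D E; A is degree 3, and the triad built there (A-C-E) is minor, so it is iii.

i in A minor; iii in F major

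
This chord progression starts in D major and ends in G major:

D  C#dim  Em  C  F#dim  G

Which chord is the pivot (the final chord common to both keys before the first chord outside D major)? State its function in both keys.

Em — ii in D major, vi in G major

Chords diatonic to D major: D, Em, F#m, G, A, Bm, C#dim.
Reading the progression, the first chord not in that set is C, so the modulation leaves D major there.
The chord immediately before C is Em, which is diatonic to both keys: ii in D major and vi in G major.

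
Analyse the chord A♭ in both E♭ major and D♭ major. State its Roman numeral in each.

IV in E♭ major; V in D♭ major

The scale of E♭ major is E♭ F G A♭ B♭ C D; A♭ is degree 4, and the triad built there (A♭-C-E♭) is major, so it is IV.
The scale of D♭ major is D♭ E♭ F G♭ A♭ B♭ C; A♭ is degree 5, and the triad built there (A♭-C-E♭) is major, so it is V.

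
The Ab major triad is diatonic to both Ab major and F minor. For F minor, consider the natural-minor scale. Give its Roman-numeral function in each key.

The scale of Ab major is Ab Bb C Db Eb F G; Ab is degree 1, and the triad built there (Ab-C-Eb) is major, so it is I.
The scale of F minor (natural minor) is F G Ab Bb C Db Eb; Ab is degree 3, and the triad built there (Ab-C-Eb) is major, so it is III.

I in Ab major; III in F minor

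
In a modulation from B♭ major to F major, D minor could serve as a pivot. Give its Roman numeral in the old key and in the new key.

iii in B♭ major; vi in F major

The scale of B♭ major is B♭ C D E♭ F G A; D is degree 3, and the triad built there (D-F-A) is minor, so it is iii.
The scale of F major is F G A B♭ C D E; D is degree 6, and the triad built there (D-F-A) is minor, so it is vi.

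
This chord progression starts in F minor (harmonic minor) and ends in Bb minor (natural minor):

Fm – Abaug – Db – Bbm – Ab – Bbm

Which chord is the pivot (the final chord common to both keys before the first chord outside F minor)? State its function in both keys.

Chords diatonic to F minor: Fm, Gdim, Abaug, Bbm, C, Db, Edim.
Reading the progression, the first chord not in that set is Ab, so the modulation leaves F minor there.
The chord immediately before Ab is Bbm, which is diatonic to both keys: iv in F minor and i in Bb minor.

Bbm — iv in F minor, i in Bb minor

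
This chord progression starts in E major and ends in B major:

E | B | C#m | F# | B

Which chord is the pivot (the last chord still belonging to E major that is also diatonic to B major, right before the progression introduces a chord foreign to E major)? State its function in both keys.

C#m — vi in E major, ii in B major

Chords diatonic to E major: E, F#m, G#m, A, B, C#m, D#dim.
Reading the progression, the first chord not in that set is F#, so the modulation leaves E major there.
The chord immediately before F# is C#m, which is diatonic to both keys: vi in E major and ii in B major.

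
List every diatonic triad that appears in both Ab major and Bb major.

Cm, Eb

Triads in Ab major: Ab major (I), Bb minor (ii), C minor (iii), Db major (IV), Eb major (V), F minor (vi), G diminished (vii°).
Triads in Bb major: Bb major (I), C minor (ii), D minor (iii), Eb major (IV), F major (V), G minor (vi), A diminished (vii°).
Shared triads with their functions: C minor (iii in Ab major, ii in Bb major); Eb major (V in Ab major, IV in Bb major).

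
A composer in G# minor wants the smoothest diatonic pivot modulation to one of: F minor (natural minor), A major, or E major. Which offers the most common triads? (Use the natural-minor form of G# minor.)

E major

Triads of G# minor (natural minor): G#m (i), A#dim (ii°), B (III), C#m (iv), D#m (v), E (VI), F# (VII).
F minor (natural minor) shares 0: none.
A major shares 2: C#m, E.
E major shares 4: G#m, B, C#m, E.
The most common triads (4) are shared with E major.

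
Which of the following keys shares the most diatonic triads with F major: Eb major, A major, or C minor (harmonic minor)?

Triads of F major: F (I), Gm (ii), Am (iii), Bb (IV), C (V), Dm (vi), Edim (vii°).
Eb major shares 2: Gm, Bb.
A major shares 0: none.
C minor (harmonic minor) shares 0: none.
The most common triads (2) are shared with Eb major.

Eb major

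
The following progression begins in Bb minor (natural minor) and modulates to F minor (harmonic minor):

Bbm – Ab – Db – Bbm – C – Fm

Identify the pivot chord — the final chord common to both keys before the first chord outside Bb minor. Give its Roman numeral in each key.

Chords diatonic to Bb minor: Bbm, Cdim, Db, Ebm, Fm, Gb, Ab.
Reading the progression, the first chord not in that set is C, so the modulation leaves Bb minor there.
The chord immediately before C is Bbm, which is diatonic to both keys: i in Bb minor and iv in F minor.

Bbm — i in Bb minor, iv in F minor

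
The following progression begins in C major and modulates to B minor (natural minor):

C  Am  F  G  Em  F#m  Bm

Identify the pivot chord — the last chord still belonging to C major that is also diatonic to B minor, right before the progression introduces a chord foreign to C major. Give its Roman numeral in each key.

Chords diatonic to C major: C, Dm, Em, F, G, Am, Bdim.
Reading the progression, the first chord not in that set is F#m, so the modulation leaves C major there.
The chord immediately before F#m is Em, which is diatonic to both keys: iii in C major and iv in B minor.

Em — iii in C major, iv in B minor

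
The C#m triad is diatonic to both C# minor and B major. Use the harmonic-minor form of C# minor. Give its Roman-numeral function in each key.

i in C# minor; ii in B major

The scale of C# minor (harmonic minor) is C# D# E F# G# A B#; C# is degree 1, and the triad built there (C#-E-G#) is minor, so it is i.
The scale of B major is B C# D# E F# G# A#; C# is degree 2, and the triad built there (C#-E-G#) is minor, so it is ii.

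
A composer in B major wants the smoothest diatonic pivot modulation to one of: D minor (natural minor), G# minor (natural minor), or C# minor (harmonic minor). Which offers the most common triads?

G# minor

Triads of B major: B major (I), C# minor (ii), D# minor (iii), E major (IV), F# major (V), G# minor (vi), A# diminished (vii°).
D minor (natural minor) shares 0: none.
G# minor (natural minor) shares 7: B, C#m, D#m, E, F#, G#m, A#dim.
C# minor (harmonic minor) shares 1: C#m.
The most common triads (7) are shared with G# minor.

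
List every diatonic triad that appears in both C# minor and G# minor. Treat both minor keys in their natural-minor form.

C#m, E, G#m, B

Triads in C# minor (natural minor): C#m (i), D#dim (ii°), E (III), F#m (iv), G#m (v), A (VI), B (VII).
Triads in G# minor (natural minor): G#m (i), A#dim (ii°), B (III), C#m (iv), D#m (v), E (VI), F# (VII).
Shared triads with their functions: C#m (i in C# minor, iv in G# minor); E (III in C# minor, VI in G# minor); G#m (v in C# minor, i in G# minor); B (VII in C# minor, III in G# minor).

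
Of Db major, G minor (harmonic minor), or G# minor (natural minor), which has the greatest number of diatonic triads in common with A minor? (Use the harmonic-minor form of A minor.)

G# minor

Triads of A minor (harmonic minor): A minor (i), B diminished (ii°), C augmented (III+), D minor (iv), E major (V), F major (VI), G# diminished (vii°).
Db major shares 0: none.
G minor (harmonic minor) shares 0: none.
G# minor (natural minor) shares 1: E.
The most common triads (1) are shared with G# minor.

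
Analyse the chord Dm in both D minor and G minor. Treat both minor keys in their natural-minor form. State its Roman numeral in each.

i in D minor; v in G minor

The scale of D minor (natural minor) is D E F G A B♭ C; D is degree 1, and the triad built there (D-F-A) is minor, so it is i.
The scale of G minor (natural minor) is G A B♭ C D E♭ F; D is degree 5, and the triad built there (D-F-A) is minor, so it is v.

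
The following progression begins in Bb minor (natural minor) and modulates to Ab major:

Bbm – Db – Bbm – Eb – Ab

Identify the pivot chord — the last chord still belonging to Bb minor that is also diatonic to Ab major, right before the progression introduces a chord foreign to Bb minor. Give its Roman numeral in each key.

Chords diatonic to Bb minor: Bbm, Cdim, Db, Ebm, Fm, Gb, Ab.
Reading the progression, the first chord not in that set is Eb, so the modulation leaves Bb minor there.
The chord immediately before Eb is Bbm, which is diatonic to both keys: i in Bb minor and ii in Ab major.

Bbm — i in Bb minor, ii in Ab major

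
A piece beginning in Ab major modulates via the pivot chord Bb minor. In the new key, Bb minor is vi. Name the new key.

Db major

The numeral vi denotes a minor triad on scale degree 6. With Bb on degree 6, the tonic of the new key is Db.
Degree 6 carries a minor triad in major keys, so the destination is Db major.
Check: the diatonic triads of Db major are Db (I), Ebm (ii), Fm (iii), Gb (IV), Ab (V), Bbm (vi), Cdim (vii°) — Bb minor is indeed vi.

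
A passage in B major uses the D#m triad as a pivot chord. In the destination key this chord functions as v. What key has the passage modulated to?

The numeral v denotes a minor triad on scale degree 5. With D# on degree 5, the tonic of the new key is G#.
Degree 5 carries a minor triad in natural-minor keys, so the destination is G# minor.
Check: the diatonic triads of G# minor (natural minor) are G#m (i), A#dim (ii°), B (III), C#m (iv), D#m (v), E (VI), F# (VII) — D#m is indeed v.

G# minor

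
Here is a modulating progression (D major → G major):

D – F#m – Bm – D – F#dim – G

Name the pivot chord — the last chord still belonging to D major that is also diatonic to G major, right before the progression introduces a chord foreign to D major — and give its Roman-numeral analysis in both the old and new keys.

Chords diatonic to D major: D, Em, F#m, G, A, Bm, C#dim.
Reading the progression, the first chord not in that set is F#dim, so the modulation leaves D major there.
The chord immediately before F#dim is D, which is diatonic to both keys: I in D major and V in G major.

D — I in D major, V in G major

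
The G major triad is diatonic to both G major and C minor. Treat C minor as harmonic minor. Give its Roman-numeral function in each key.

The scale of G major is G A B C D E F#; G is degree 1, and the triad built there (G-B-D) is major, so it is I.
The scale of C minor (harmonic minor) is C D Eb F G Ab B; G is degree 5, and the triad built there (G-B-D) is major, so it is V.

I in G major; V in C minor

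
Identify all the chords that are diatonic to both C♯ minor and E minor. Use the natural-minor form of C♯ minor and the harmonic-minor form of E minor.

Triads in C♯ minor (natural minor): C♯m (i), D♯dim (ii°), E (III), F♯m (iv), G♯m (v), A (VI), B (VII).
Triads in E minor (harmonic minor): Em (i), F♯dim (ii°), Gaug (III+), Am (iv), B (V), C (VI), D♯dim (vii°).
Shared triads with their functions: D♯dim (ii° in C♯ minor, vii° in E minor); B (VII in C♯ minor, V in E minor).

D♯dim, B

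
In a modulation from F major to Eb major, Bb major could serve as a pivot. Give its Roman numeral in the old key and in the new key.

The scale of F major is F G A Bb C D E; Bb is degree 4, and the triad built there (Bb-D-F) is major, so it is IV.
The scale of Eb major is Eb F G Ab Bb C D; Bb is degree 5, and the triad built there (Bb-D-F) is major, so it is V.

IV in F major; V in Eb major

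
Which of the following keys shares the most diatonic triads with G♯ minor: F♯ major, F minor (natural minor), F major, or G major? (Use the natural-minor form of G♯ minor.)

F♯ major

Triads of G♯ minor (natural minor): G♯ minor (i), A♯ diminished (ii°), B major (III), C♯ minor (iv), D♯ minor (v), E major (VI), F♯ major (VII).
F♯ major shares 4: G♯m, B, D♯m, F♯.
F minor (natural minor) shares 0: none.
F major shares 0: none.
G major shares 0: none.
The most common triads (4) are shared with F♯ major.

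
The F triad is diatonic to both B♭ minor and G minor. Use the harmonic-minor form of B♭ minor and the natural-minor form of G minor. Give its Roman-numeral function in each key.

The scale of B♭ minor (harmonic minor) is B♭ C D♭ E♭ F G♭ A; F is degree 5, and the triad built there (F-A-C) is major, so it is V.
The scale of G minor (natural minor) is G A B♭ C D E♭ F; F is degree 7, and the triad built there (F-A-C) is major, so it is VII.

V in B♭ minor; VII in G minor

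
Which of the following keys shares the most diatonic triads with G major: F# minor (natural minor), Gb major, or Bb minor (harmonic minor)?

Triads of G major: G major (I), A minor (ii), B minor (iii), C major (IV), D major (V), E minor (vi), F# diminished (vii°).
F# minor (natural minor) shares 2: Bm, D.
Gb major shares 0: none.
Bb minor (harmonic minor) shares 0: none.
The most common triads (2) are shared with F# minor.

F# minor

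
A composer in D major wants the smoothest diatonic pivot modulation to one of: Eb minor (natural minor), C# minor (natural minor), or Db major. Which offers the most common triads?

C# minor

Triads of D major: D major (I), E minor (ii), F# minor (iii), G major (IV), A major (V), B minor (vi), C# diminished (vii°).
Eb minor (natural minor) shares 0: none.
C# minor (natural minor) shares 2: F#m, A.
Db major shares 0: none.
The most common triads (2) are shared with C# minor.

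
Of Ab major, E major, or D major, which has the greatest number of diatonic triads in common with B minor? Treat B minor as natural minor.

Triads of B minor (natural minor): Bm (i), C#dim (ii°), D (III), Em (iv), F#m (v), G (VI), A (VII).
Ab major shares 0: none.
E major shares 2: F#m, A.
D major shares 7: Bm, C#dim, D, Em, F#m, G, A.
The most common triads (7) are shared with D major.

D major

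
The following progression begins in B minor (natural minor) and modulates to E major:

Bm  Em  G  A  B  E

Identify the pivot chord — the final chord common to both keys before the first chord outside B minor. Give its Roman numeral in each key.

A — VII in B minor, IV in E major

Chords diatonic to B minor: Bm, C#dim, D, Em, F#m, G, A.
Reading the progression, the first chord not in that set is B, so the modulation leaves B minor there.
The chord immediately before B is A, which is diatonic to both keys: VII in B minor and IV in E major.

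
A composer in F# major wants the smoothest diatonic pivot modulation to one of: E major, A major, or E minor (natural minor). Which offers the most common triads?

E major

Triads of F# major: F# (I), G#m (ii), A#m (iii), B (IV), C# (V), D#m (vi), E#dim (vii°).
E major shares 2: G#m, B.
A major shares 0: none.
E minor (natural minor) shares 0: none.
The most common triads (2) are shared with E major.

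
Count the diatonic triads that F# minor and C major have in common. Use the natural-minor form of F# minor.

0

Diatonic triads of F# minor (natural minor): F#m (i), G#dim (ii°), A (III), Bm (iv), C#m (v), D (VI), E (VII).
Diatonic triads of C major: C (I), Dm (ii), Em (iii), F (IV), G (V), Am (vi), Bdim (vii°).
No triad has the same root and quality in both keys.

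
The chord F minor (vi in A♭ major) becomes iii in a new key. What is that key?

The numeral iii denotes a minor triad on scale degree 3. With F on degree 3, the tonic of the new key is D♭.
Degree 3 carries a minor triad in major keys, so the destination is D♭ major.
Check: the diatonic triads of D♭ major are D♭ (I), E♭m (ii), Fm (iii), G♭ (IV), A♭ (V), B♭m (vi), Cdim (vii°) — F minor is indeed iii.

D♭ major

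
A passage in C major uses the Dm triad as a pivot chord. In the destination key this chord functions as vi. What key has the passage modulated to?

F major

The numeral vi denotes a minor triad on scale degree 6. With D on degree 6, the tonic of the new key is F.
Degree 6 carries a minor triad in major keys, so the destination is F major.
Check: the diatonic triads of F major are F (I), Gm (ii), Am (iii), Bb (IV), C (V), Dm (vi), Edim (vii°) — Dm is indeed vi.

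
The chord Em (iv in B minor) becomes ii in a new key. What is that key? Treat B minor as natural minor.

D major

The numeral ii denotes a minor triad on scale degree 2. With E on degree 2, the tonic of the new key is D.
Degree 2 carries a minor triad in major keys, so the destination is D major.
Check: the diatonic triads of D major are D (I), Em (ii), F♯m (iii), G (IV), A (V), Bm (vi), C♯dim (vii°) — Em is indeed ii.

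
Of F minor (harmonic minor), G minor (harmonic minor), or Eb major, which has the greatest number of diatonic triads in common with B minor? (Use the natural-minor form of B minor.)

G minor

Triads of B minor (natural minor): B minor (i), C# diminished (ii°), D major (III), E minor (iv), F# minor (v), G major (VI), A major (VII).
F minor (harmonic minor) shares 0: none.
G minor (harmonic minor) shares 1: D.
Eb major shares 0: none.
The most common triads (1) are shared with G minor.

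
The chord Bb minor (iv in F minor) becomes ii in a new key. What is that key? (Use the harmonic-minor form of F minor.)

Ab major

The numeral ii denotes a minor triad on scale degree 2. With Bb on degree 2, the tonic of the new key is Ab.
Degree 2 carries a minor triad in major keys, so the destination is Ab major.
Check: the diatonic triads of Ab major are Ab (I), Bbm (ii), Cm (iii), Db (IV), Eb (V), Fm (vi), Gdim (vii°) — Bb minor is indeed ii.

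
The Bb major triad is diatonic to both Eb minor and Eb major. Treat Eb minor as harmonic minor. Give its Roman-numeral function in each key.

The scale of Eb minor (harmonic minor) is Eb F Gb Ab Bb Cb D; Bb is degree 5, and the triad built there (Bb-D-F) is major, so it is V.
The scale of Eb major is Eb F G Ab Bb C D; Bb is degree 5, and the triad built there (Bb-D-F) is major, so it is V.

V in Eb minor; V in Eb major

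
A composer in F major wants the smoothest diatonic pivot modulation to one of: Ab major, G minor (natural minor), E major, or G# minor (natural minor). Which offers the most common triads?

Triads of F major: F major (I), G minor (ii), A minor (iii), Bb major (IV), C major (V), D minor (vi), E diminished (vii°).
Ab major shares 0: none.
G minor (natural minor) shares 4: F, Gm, Bb, Dm.
E major shares 0: none.
G# minor (natural minor) shares 0: none.
The most common triads (4) are shared with G minor.

G minor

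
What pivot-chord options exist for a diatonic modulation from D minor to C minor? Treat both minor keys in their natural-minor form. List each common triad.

Gm, Bb

Triads in D minor (natural minor): Dm (i), Edim (ii°), F (III), Gm (iv), Am (v), Bb (VI), C (VII).
Triads in C minor (natural minor): Cm (i), Ddim (ii°), Eb (III), Fm (iv), Gm (v), Ab (VI), Bb (VII).
Shared triads with their functions: Gm (iv in D minor, v in C minor); Bb (VI in D minor, VII in C minor).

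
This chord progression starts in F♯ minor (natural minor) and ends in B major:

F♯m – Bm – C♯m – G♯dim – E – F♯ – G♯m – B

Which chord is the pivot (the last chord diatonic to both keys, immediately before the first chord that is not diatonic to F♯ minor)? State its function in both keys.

E — VII in F♯ minor, IV in B major

Chords diatonic to F♯ minor: F♯m, G♯dim, A, Bm, C♯m, D, E.
Reading the progression, the first chord not in that set is F♯, so the modulation leaves F♯ minor there.
The chord immediately before F♯ is E, which is diatonic to both keys: VII in F♯ minor and IV in B major.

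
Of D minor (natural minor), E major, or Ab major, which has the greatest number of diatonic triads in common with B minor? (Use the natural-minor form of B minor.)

E major

Triads of B minor (natural minor): Bm (i), C#dim (ii°), D (III), Em (iv), F#m (v), G (VI), A (VII).
D minor (natural minor) shares 0: none.
E major shares 2: F#m, A.
Ab major shares 0: none.
The most common triads (2) are shared with E major.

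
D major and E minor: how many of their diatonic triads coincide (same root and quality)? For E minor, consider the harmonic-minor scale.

1

Diatonic triads of D major: D major (I), E minor (ii), F♯ minor (iii), G major (IV), A major (V), B minor (vi), C♯ diminished (vii°).
Diatonic triads of E minor (harmonic minor): E minor (i), F♯ diminished (ii°), G augmented (III+), A minor (iv), B major (V), C major (VI), D♯ diminished (vii°).
Matching root and quality in both lists: E minor.
That gives 1 common triad.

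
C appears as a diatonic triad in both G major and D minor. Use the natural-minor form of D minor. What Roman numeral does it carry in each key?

The scale of G major is G A B C D E F#; C is degree 4, and the triad built there (C-E-G) is major, so it is IV.
The scale of D minor (natural minor) is D E F G A Bb C; C is degree 7, and the triad built there (C-E-G) is major, so it is VII.

IV in G major; VII in D minor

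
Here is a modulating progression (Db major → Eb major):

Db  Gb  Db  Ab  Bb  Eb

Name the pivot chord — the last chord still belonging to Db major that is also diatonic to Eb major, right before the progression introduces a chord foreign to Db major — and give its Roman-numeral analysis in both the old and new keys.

Ab — V in Db major, IV in Eb major

Chords diatonic to Db major: Db, Ebm, Fm, Gb, Ab, Bbm, Cdim.
Reading the progression, the first chord not in that set is Bb, so the modulation leaves Db major there.
The chord immediately before Bb is Ab, which is diatonic to both keys: V in Db major and IV in Eb major.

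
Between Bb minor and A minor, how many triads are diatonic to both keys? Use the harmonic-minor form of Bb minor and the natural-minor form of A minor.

1

Diatonic triads of Bb minor (harmonic minor): Bbm (i), Cdim (ii°), Dbaug (III+), Ebm (iv), F (V), Gb (VI), Adim (vii°).
Diatonic triads of A minor (natural minor): Am (i), Bdim (ii°), C (III), Dm (iv), Em (v), F (VI), G (VII).
Matching root and quality in both lists: F.
That gives 1 common triad.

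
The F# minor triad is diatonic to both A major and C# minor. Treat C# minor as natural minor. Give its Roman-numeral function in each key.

The scale of A major is A B C# D E F# G#; F# is degree 6, and the triad built there (F#-A-C#) is minor, so it is vi.
The scale of C# minor (natural minor) is C# D# E F# G# A B; F# is degree 4, and the triad built there (F#-A-C#) is minor, so it is iv.

vi in A major; iv in C# minor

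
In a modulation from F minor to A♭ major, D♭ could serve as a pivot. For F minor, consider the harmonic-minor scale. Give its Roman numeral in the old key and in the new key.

The scale of F minor (harmonic minor) is F G A♭ B♭ C D♭ E; D♭ is degree 6, and the triad built there (D♭-F-A♭) is major, so it is VI.
The scale of A♭ major is A♭ B♭ C D♭ E♭ F G; D♭ is degree 4, and the triad built there (D♭-F-A♭) is major, so it is IV.

VI in F minor; IV in A♭ major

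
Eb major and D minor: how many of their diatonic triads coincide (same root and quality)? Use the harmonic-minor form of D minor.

Diatonic triads of Eb major: Eb (I), Fm (ii), Gm (iii), Ab (IV), Bb (V), Cm (vi), Ddim (vii°).
Diatonic triads of D minor (harmonic minor): Dm (i), Edim (ii°), Faug (III+), Gm (iv), A (V), Bb (VI), C#dim (vii°).
Matching root and quality in both lists: Gm, Bb.
That gives 2 common triads.

2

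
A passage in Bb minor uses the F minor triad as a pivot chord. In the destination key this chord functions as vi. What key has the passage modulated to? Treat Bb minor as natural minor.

The numeral vi denotes a minor triad on scale degree 6. With F on degree 6, the tonic of the new key is Ab.
Degree 6 carries a minor triad in major keys, so the destination is Ab major.
Check: the diatonic triads of Ab major are Ab (I), Bbm (ii), Cm (iii), Db (IV), Eb (V), Fm (vi), Gdim (vii°) — F minor is indeed vi.

Ab major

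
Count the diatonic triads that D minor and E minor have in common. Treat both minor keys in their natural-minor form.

2

Diatonic triads of D minor (natural minor): Dm (i), Edim (ii°), F (III), Gm (iv), Am (v), Bb (VI), C (VII).
Diatonic triads of E minor (natural minor): Em (i), F#dim (ii°), G (III), Am (iv), Bm (v), C (VI), D (VII).
Matching root and quality in both lists: Am, C.
That gives 2 common triads.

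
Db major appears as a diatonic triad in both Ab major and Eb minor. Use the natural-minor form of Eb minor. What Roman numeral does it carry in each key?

IV in Ab major; VII in Eb minor

The scale of Ab major is Ab Bb C Db Eb F G; Db is degree 4, and the triad built there (Db-F-Ab) is major, so it is IV.
The scale of Eb minor (natural minor) is Eb F Gb Ab Bb Cb Db; Db is degree 7, and the triad built there (Db-F-Ab) is major, so it is VII.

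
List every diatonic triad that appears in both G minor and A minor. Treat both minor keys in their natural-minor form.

Dm, F

Triads in G minor (natural minor): Gm (i), Adim (ii°), B♭ (III), Cm (iv), Dm (v), E♭ (VI), F (VII).
Triads in A minor (natural minor): Am (i), Bdim (ii°), C (III), Dm (iv), Em (v), F (VI), G (VII).
Shared triads with their functions: Dm (v in G minor, iv in A minor); F (VII in G minor, VI in A minor).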